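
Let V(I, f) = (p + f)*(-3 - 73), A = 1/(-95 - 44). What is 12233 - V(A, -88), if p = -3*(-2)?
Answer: 6001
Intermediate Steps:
p = 6
A = -1/139 (A = 1/(-139) = -1/139 ≈ -0.0071942)
V(I, f) = -456 - 76*f (V(I, f) = (6 + f)*(-3 - 73) = (6 + f)*(-76) = -456 - 76*f)
12233 - V(A, -88) = 12233 - (-456 - 76*(-88)) = 12233 - (-456 + 6688) = 12233 - 1*6232 = 12233 - 6232 = 6001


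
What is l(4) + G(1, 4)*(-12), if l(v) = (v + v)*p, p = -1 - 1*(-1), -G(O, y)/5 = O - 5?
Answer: -240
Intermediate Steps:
G(O, y) = 25 - 5*O (G(O, y) = -5*(O - 5) = -5*(-5 + O) = 25 - 5*O)
p = 0 (p = -1 + 1 = 0)
l(v) = 0 (l(v) = (v + v)*0 = (2*v)*0 = 0)
l(4) + G(1, 4)*(-12) = 0 + (25 - 5*1)*(-12) = 0 + (25 - 5)*(-12) = 0 + 20*(-12) = 0 - 240 = -240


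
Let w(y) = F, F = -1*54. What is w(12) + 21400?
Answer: 21346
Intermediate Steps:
F = -54
w(y) = -54
w(12) + 21400 = -54 + 21400 = 21346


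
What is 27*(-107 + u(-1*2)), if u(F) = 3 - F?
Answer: -2754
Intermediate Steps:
27*(-107 + u(-1*2)) = 27*(-107 + (3 - (-1)*2)) = 27*(-107 + (3 - 1*(-2))) = 27*(-107 + (3 + 2)) = 27*(-107 + 5) = 27*(-102) = -2754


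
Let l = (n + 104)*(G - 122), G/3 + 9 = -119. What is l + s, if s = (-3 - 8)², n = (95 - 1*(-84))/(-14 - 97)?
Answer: -5737259/111 ≈ -51687.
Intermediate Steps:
G = -384 (G = -27 + 3*(-119) = -27 - 357 = -384)
n = -179/111 (n = (95 + 84)/(-111) = 179*(-1/111) = -179/111 ≈ -1.6126)
s = 121 (s = (-11)² = 121)
l = -5750690/111 (l = (-179/111 + 104)*(-384 - 122) = (11365/111)*(-506) = -5750690/111 ≈ -51808.)
l + s = -5750690/111 + 121 = -5737259/111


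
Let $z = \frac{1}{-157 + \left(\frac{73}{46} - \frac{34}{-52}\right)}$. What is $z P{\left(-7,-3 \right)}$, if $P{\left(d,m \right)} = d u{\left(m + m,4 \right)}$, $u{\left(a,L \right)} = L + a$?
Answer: $- \frac{4186}{46273} \approx -0.090463$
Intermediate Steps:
$P{\left(d,m \right)} = d \left(4 + 2 m\right)$ ($P{\left(d,m \right)} = d \left(4 + \left(m + m\right)\right) = d \left(4 + 2 m\right)$)
$z = - \frac{299}{46273}$ ($z = \frac{1}{-157 + \left(73 \cdot \frac{1}{46} - - \frac{17}{26}\right)} = \frac{1}{-157 + \left(\frac{73}{46} + \frac{17}{26}\right)} = \frac{1}{-157 + \frac{670}{299}} = \frac{1}{- \frac{46273}{299}} = - \frac{299}{46273} \approx -0.0064617$)
$z P{\left(-7,-3 \right)} = - \frac{299 \cdot 2 \left(-7\right) \left(2 - 3\right)}{46273} = - \frac{299 \cdot 2 \left(-7\right) \left(-1\right)}{46273} = \left(- \frac{299}{46273}\right) 14 = - \frac{4186}{46273}$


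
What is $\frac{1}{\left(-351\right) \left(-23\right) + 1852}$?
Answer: $\frac{1}{9925} \approx 0.00010076$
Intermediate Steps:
$\frac{1}{\left(-351\right) \left(-23\right) + 1852} = \frac{1}{8073 + 1852} = \frac{1}{9925}$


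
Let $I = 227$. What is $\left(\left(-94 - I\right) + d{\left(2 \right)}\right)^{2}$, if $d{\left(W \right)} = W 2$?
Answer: $100489$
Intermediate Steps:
$d{\left(W \right)} = 2 W$
$\left(\left(-94 - I\right) + d{\left(2 \right)}\right)^{2} = \left(\left(-94 - 227\right) + 2 \cdot 2\right)^{2} = \left(\left(-94 - 227\right) + 4\right)^{2} = \left(-321 + 4\right)^{2} = \left(-317\right)^{2} = 100489$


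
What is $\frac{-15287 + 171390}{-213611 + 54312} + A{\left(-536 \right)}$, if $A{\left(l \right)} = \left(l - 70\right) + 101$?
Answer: $- \frac{80602098}{159299} \approx -505.98$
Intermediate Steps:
$A{\left(l \right)} = 31 + l$ ($A{\left(l \right)} = \left(-70 + l\right) + 101 = 31 + l$)
$\frac{-15287 + 171390}{-213611 + 54312} + A{\left(-536 \right)} = \frac{-15287 + 171390}{-213611 + 54312} + \left(31 - 536\right) = \frac{156103}{-159299} - 505 = 156103 \left(- \frac{1}{159299}\right) - 505 = - \frac{156103}{159299} - 505 = - \frac{80602098}{159299}$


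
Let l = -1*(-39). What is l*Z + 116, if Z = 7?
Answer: 389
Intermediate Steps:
l = 39
l*Z + 116 = 39*7 + 116 = 273 + 116 = 389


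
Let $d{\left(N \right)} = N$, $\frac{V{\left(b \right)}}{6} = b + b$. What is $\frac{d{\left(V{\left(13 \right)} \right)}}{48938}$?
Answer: $\frac{78}{24469} \approx 0.0031877$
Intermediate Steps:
$V{\left(b \right)} = 12 b$ ($V{\left(b \right)} = 6 \left(b + b\right) = 6 \cdot 2 b = 12 b$)
$\frac{d{\left(V{\left(13 \right)} \right)}}{48938} = \frac{12 \cdot 13}{48938} = 156 \cdot \frac{1}{48938} = \frac{78}{24469}$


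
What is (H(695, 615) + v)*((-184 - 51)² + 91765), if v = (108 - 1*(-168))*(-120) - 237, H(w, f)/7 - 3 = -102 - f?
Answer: -5637801450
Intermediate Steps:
H(w, f) = -693 - 7*f (H(w, f) = 21 + 7*(-102 - f) = 21 + (-714 - 7*f) = -693 - 7*f)
v = -33357 (v = (108 + 168)*(-120) - 237 = 276*(-120) - 237 = -33120 - 237 = -33357)
(H(695, 615) + v)*((-184 - 51)² + 91765) = ((-693 - 7*615) - 33357)*((-184 - 51)² + 91765) = ((-693 - 4305) - 33357)*((-235)² + 91765) = (-4998 - 33357)*(55225 + 91765) = -38355*146990 = -5637801450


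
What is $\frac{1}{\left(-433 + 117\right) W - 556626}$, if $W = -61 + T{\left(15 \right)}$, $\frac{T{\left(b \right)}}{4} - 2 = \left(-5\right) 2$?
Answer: $- \frac{1}{527238} \approx -1.8967 \cdot 10^{-6}$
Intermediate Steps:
$T{\left(b \right)} = -32$ ($T{\left(b \right)} = 8 + 4 \left(\left(-5\right) 2\right) = 8 + 4 \left(-10\right) = 8 - 40 = -32$)
$W = -93$ ($W = -61 - 32 = -93$)
$\frac{1}{\left(-433 + 117\right) W - 556626} = \frac{1}{\left(-433 + 117\right) \left(-93\right) - 556626} = \frac{1}{\left(-316\right) \left(-93\right) - 556626} = \frac{1}{29388 - 556626} = \frac{1}{-527238} = - \frac{1}{527238}$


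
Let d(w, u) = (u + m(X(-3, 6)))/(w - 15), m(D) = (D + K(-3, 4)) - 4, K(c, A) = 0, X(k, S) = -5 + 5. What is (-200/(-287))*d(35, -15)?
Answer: -190/287 ≈ -0.66202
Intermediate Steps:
X(k, S) = 0
m(D) = -4 + D (m(D) = (D + 0) - 4 = D - 4 = -4 + D)
d(w, u) = (-4 + u)/(-15 + w) (d(w, u) = (u + (-4 + 0))/(w - 15) = (u - 4)/(-15 + w) = (-4 + u)/(-15 + w))
(-200/(-287))*d(35, -15) = (-200/(-287))*((-4 - 15)/(-15 + 35)) = (-200*(-1/287))*(-19/20) = 200*((1/20)*(-19))/287 = (200/287)*(-19/20) = -190/287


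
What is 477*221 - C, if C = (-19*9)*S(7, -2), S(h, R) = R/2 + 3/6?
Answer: 210663/2 ≈ 1.0533e+5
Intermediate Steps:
S(h, R) = ½ + R/2 (S(h, R) = R*(½) + 3*(⅙) = R/2 + ½ = ½ + R/2)
C = 171/2 (C = (-19*9)*(½ + (½)*(-2)) = -171*(½ - 1) = -171*(-½) = 171/2 ≈ 85.500)
477*221 - C = 477*221 - 1*171/2 = 105417 - 171/2 = 210663/2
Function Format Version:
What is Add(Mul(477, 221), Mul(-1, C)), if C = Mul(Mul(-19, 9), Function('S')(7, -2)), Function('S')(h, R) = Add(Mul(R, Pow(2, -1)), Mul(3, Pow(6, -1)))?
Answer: Rational(210663, 2) ≈ 1.0533e+5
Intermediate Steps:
Function('S')(h, R) = Add(Rational(1, 2), Mul(Rational(1, 2), R)) (Function('S')(h, R) = Add(Mul(R, Rational(1, 2)), Mul(3, Rational(1, 6))) = Add(Mul(Rational(1, 2), R), Rational(1, 2)) = Add(Rational(1, 2), Mul(Rational(1, 2), R)))
C = Rational(171, 2) (C = Mul(Mul(-19, 9), Add(Rational(1, 2), Mul(Rational(1, 2), -2))) = Mul(-171, Add(Rational(1, 2), -1)) = Mul(-171, Rational(-1, 2)) = Rational(171, 2) ≈ 85.500)
Add(Mul(477, 221), Mul(-1, C)) = Add(Mul(477, 221), Mul(-1, Rational(171, 2))) = Add(105417, Rational(-171, 2)) = Rational(210663, 2)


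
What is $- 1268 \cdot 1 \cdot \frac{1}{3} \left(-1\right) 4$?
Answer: $\frac{5072}{3} \approx 1690.7$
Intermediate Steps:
$- 1268 \cdot 1 \cdot \frac{1}{3} \left(-1\right) 4 = - 1268 \cdot \frac{1}{3} \left(-1\right) 4 = - 1268 \left(\left(- \frac{1}{3}\right) 4\right) = \left(-1268\right) \left(- \frac{4}{3}\right) = \frac{5072}{3}$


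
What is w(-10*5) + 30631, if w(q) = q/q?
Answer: 30632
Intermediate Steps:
w(q) = 1
w(-10*5) + 30631 = 1 + 30631 = 30632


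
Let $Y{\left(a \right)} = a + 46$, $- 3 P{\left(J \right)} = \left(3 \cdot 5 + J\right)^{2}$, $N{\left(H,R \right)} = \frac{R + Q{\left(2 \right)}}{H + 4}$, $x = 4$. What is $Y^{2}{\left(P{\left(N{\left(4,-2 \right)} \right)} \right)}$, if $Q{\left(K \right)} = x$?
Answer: $\frac{2289169}{2304} \approx 993.56$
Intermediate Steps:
$Q{\left(K \right)} = 4$
$N{\left(H,R \right)} = \frac{4 + R}{4 + H}$ ($N{\left(H,R \right)} = \frac{R + 4}{H + 4} = \frac{4 + R}{4 + H}$)
$P{\left(J \right)} = - \frac{\left(15 + J\right)^{2}}{3}$ ($P{\left(J \right)} = - \frac{\left(3 \cdot 5 + J\right)^{2}}{3} = - \frac{\left(15 + J\right)^{2}}{3}$)
$Y{\left(a \right)} = 46 + a$
$Y^{2}{\left(P{\left(N{\left(4,-2 \right)} \right)} \right)} = \left(46 - \frac{\left(15 + \frac{4 - 2}{4 + 4}\right)^{2}}{3}\right)^{2} = \left(46 - \frac{\left(15 + \frac{1}{8} \cdot 2\right)^{2}}{3}\right)^{2} = \left(46 - \frac{\left(15 + \frac{1}{4}\right)^{2}}{3}\right)^{2} = \left(46 - \frac{\left(\frac{61}{4}\right)^{2}}{3}\right)^{2} = \left(46 - \frac{3721}{48}\right)^{2} = \left(- \frac{1513}{48}\right)^{2} = \frac{2289169}{2304}$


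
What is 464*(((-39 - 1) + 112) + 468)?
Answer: 250560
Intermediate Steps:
464*(((-39 - 1) + 112) + 468) = 464*((-40 + 112) + 468) = 464*(72 + 468) = 464*540 = 250560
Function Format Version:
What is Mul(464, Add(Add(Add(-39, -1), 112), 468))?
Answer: 250560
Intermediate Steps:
Mul(464, Add(Add(Add(-39, -1), 112), 468)) = Mul(464, Add(Add(-40, 112), 468)) = Mul(464, Add(72, 468)) = Mul(464, 540) = 250560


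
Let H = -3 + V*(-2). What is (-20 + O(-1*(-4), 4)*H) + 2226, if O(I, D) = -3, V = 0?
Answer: 2215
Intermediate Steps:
H = -3 (H = -3 + 0*(-2) = -3 + 0 = -3)
(-20 + O(-1*(-4), 4)*H) + 2226 = (-20 - 3*(-3)) + 2226 = (-20 + 9) + 2226 = -11 + 2226 = 2215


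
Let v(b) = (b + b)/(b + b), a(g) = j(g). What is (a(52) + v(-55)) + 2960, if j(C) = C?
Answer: 3013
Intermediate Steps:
a(g) = g
v(b) = 1 (v(b) = (2*b)/((2*b)) = (2*b)*(1/(2*b)) = 1)
(a(52) + v(-55)) + 2960 = (52 + 1) + 2960 = 53 + 2960 = 3013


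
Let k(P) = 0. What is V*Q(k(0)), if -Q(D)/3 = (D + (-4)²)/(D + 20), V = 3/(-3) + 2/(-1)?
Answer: 36/5 ≈ 7.2000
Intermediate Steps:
V = -3 (V = 3*(-⅓) + 2*(-1) = -1 - 2 = -3)
Q(D) = -3*(16 + D)/(20 + D) (Q(D) = -3*(D + (-4)²)/(D + 20) = -3*(D + 16)/(20 + D) = -3*(16 + D)/(20 + D))
V*Q(k(0)) = -9*(-16 - 1*0)/(20 + 0) = -9*(-16 + 0)/20 = -9*(-16)/20 = -3*(-12/5) = 36/5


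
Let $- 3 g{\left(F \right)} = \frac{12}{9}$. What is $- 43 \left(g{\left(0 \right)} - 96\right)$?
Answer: $\frac{37324}{9} \approx 4147.1$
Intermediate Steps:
$g{\left(F \right)} = - \frac{4}{9}$ ($g{\left(F \right)} = - \frac{12 \cdot \frac{1}{9}}{3} = \left(- \frac{1}{3}\right) \frac{4}{3} = - \frac{4}{9}$)
$- 43 \left(g{\left(0 \right)} - 96\right) = - 43 \left(- \frac{4}{9} - 96\right) = \left(-43\right) \left(- \frac{868}{9}\right) = \frac{37324}{9}$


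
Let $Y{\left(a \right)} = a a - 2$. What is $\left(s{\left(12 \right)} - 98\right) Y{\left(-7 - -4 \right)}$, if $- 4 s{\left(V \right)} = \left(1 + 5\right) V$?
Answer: $-812$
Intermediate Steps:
$s{\left(V \right)} = - \frac{3 V}{2}$ ($s{\left(V \right)} = - \frac{\left(1 + 5\right) V}{4} = - \frac{6 V}{4} = - \frac{3 V}{2}$)
$Y{\left(a \right)} = -2 + a^{2}$ ($Y{\left(a \right)} = a^{2} - 2 = -2 + a^{2}$)
$\left(s{\left(12 \right)} - 98\right) Y{\left(-7 - -4 \right)} = \left(\left(- \frac{3}{2}\right) 12 - 98\right) \left(-2 + \left(-7 - -4\right)^{2}\right) = \left(-18 - 98\right) \left(-2 + \left(-7 + 4\right)^{2}\right) = - 116 \left(-2 + \left(-3\right)^{2}\right) = - 116 \left(-2 + 9\right) = \left(-116\right) 7 = -812$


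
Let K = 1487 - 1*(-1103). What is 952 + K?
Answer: 3542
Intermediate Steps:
K = 2590 (K = 1487 + 1103 = 2590)
952 + K = 952 + 2590 = 3542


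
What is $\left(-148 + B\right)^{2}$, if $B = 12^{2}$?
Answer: $16$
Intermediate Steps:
$B = 144$
$\left(-148 + B\right)^{2} = \left(-148 + 144\right)^{2} = \left(-4\right)^{2} = 16$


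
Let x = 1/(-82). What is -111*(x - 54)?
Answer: 491619/82 ≈ 5995.4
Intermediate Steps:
x = -1/82 ≈ -0.012195
-111*(x - 54) = -111*(-1/82 - 54) = -111*(-4429/82) = 491619/82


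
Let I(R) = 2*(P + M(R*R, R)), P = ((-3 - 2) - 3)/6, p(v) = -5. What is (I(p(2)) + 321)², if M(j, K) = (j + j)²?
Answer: 254562025/9 ≈ 2.8285e+7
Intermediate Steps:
P = -4/3 (P = (-5 - 3)*(⅙) = -8*⅙ = -4/3 ≈ -1.3333)
M(j, K) = 4*j² (M(j, K) = (2*j)² = 4*j²)
I(R) = -8/3 + 8*R⁴ (I(R) = 2*(-4/3 + 4*(R*R)²) = 2*(-4/3 + 4*(R²)²) = 2*(-4/3 + 4*R⁴) = -8/3 + 8*R⁴)
(I(p(2)) + 321)² = ((-8/3 + 8*(-5)⁴) + 321)² = ((-8/3 + 8*625) + 321)² = ((-8/3 + 5000) + 321)² = (14992/3 + 321)² = (15955/3)² = 254562025/9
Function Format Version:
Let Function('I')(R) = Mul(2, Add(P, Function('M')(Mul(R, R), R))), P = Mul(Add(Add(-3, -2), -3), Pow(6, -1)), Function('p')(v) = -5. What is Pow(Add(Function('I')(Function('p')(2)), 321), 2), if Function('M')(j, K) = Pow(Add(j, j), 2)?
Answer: Rational(254562025, 9) ≈ 2.8285e+7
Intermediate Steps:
P = Rational(-4, 3) (P = Mul(Add(-5, -3), Rational(1, 6)) = Mul(-8, Rational(1, 6)) = Rational(-4, 3) ≈ -1.3333)
Function('M')(j, K) = Mul(4, Pow(j, 2)) (Function('M')(j, K) = Pow(Mul(2, j), 2) = Mul(4, Pow(j, 2)))
Function('I')(R) = Add(Rational(-8, 3), Mul(8, Pow(R, 4))) (Function('I')(R) = Mul(2, Add(Rational(-4, 3), Mul(4, Pow(Mul(R, R), 2)))) = Mul(2, Add(Rational(-4, 3), Mul(4, Pow(Pow(R, 2), 2)))) = Mul(2, Add(Rational(-4, 3), Mul(4, Pow(R, 4)))) = Add(Rational(-8, 3), Mul(8, Pow(R, 4))))
Pow(Add(Function('I')(Function('p')(2)), 321), 2) = Pow(Add(Add(Rational(-8, 3), Mul(8, Pow(-5, 4))), 321), 2) = Pow(Add(Add(Rational(-8, 3), Mul(8, 625)), 321), 2) = Pow(Add(Add(Rational(-8, 3), 5000), 321), 2) = Pow(Add(Rational(14992, 3), 321), 2) = Pow(Rational(15955, 3), 2) = Rational(254562025, 9)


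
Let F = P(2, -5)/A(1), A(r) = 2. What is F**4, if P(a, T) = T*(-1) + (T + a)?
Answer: 1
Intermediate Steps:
P(a, T) = a (P(a, T) = -T + (T + a) = a)
F = 1 (F = 2/2 = 2*(1/2) = 1)
F**4 = 1**4 = 1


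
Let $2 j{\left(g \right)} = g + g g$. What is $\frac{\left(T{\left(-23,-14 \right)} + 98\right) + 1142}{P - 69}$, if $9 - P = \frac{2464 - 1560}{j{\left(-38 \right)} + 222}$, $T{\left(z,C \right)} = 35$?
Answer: $- \frac{1179375}{56404} \approx -20.909$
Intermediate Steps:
$j{\left(g \right)} = \frac{g}{2} + \frac{g^{2}}{2}$ ($j{\left(g \right)} = \frac{g + g g}{2} = \frac{g + g^{2}}{2} = \frac{g}{2} + \frac{g^{2}}{2}$)
$P = \frac{7421}{925}$ ($P = 9 - \frac{2464 - 1560}{\frac{1}{2} \left(-38\right) \left(1 - 38\right) + 222} = 9 - \frac{904}{\frac{1}{2} \left(-38\right) \left(-37\right) + 222} = 9 - \frac{904}{703 + 222} = 9 - \frac{904}{925} = \frac{7421}{925} \approx 8.0227$)
$\frac{\left(T{\left(-23,-14 \right)} + 98\right) + 1142}{P - 69} = \frac{\left(35 + 98\right) + 1142}{\frac{7421}{925} - 69} = \frac{133 + 1142}{- \frac{56404}{925}} = 1275 \left(- \frac{925}{56404}\right) = - \frac{1179375}{56404}$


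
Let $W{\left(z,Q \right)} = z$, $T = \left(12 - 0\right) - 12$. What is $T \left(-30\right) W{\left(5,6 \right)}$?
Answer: $0$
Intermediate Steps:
$T = 0$ ($T = \left(12 + 0\right) - 12 = 12 - 12 = 0$)
$T \left(-30\right) W{\left(5,6 \right)} = 0 \left(-30\right) 5 = 0 \cdot 5 = 0$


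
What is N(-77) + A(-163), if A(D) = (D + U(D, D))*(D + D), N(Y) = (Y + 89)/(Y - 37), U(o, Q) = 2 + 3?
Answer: 978650/19 ≈ 51508.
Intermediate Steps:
U(o, Q) = 5
N(Y) = (89 + Y)/(-37 + Y)
A(D) = 2*D*(5 + D) (A(D) = (D + 5)*(D + D) = (5 + D)*(2*D) = 2*D*(5 + D))
N(-77) + A(-163) = (89 - 77)/(-37 - 77) + 2*(-163)*(5 - 163) = 12/(-114) + 2*(-163)*(-158) = -1/114*12 + 51508 = -2/19 + 51508 = 978650/19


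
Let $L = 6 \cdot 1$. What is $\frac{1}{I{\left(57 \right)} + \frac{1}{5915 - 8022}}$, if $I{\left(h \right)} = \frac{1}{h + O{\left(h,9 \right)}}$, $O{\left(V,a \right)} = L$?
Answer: $\frac{18963}{292} \approx 64.942$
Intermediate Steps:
$L = 6$
$O{\left(V,a \right)} = 6$
$I{\left(h \right)} = \frac{1}{6 + h}$ ($I{\left(h \right)} = \frac{1}{h + 6} = \frac{1}{6 + h}$)
$\frac{1}{I{\left(57 \right)} + \frac{1}{5915 - 8022}} = \frac{1}{\frac{1}{6 + 57} + \frac{1}{5915 - 8022}} = \frac{1}{\frac{1}{63} + \frac{1}{-2107}} = \frac{1}{\frac{1}{63} - \frac{1}{2107}} = \frac{1}{\frac{292}{18963}} = \frac{18963}{292}$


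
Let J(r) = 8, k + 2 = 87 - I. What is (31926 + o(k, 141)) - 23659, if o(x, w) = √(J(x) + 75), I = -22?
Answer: 8267 + √83 ≈ 8276.1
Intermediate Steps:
k = 107 (k = -2 + (87 - 1*(-22)) = -2 + (87 + 22) = -2 + 109 = 107)
o(x, w) = √83 (o(x, w) = √(8 + 75) = √83)
(31926 + o(k, 141)) - 23659 = (31926 + √83) - 23659 = 8267 + √83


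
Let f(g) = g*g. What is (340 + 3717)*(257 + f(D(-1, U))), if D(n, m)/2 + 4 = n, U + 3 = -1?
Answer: 1448349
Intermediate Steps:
U = -4 (U = -3 - 1 = -4)
D(n, m) = -8 + 2*n
f(g) = g²
(340 + 3717)*(257 + f(D(-1, U))) = (340 + 3717)*(257 + (-8 + 2*(-1))²) = 4057*(257 + (-8 - 2)²) = 4057*(257 + (-10)²) = 4057*(257 + 100) = 4057*357 = 1448349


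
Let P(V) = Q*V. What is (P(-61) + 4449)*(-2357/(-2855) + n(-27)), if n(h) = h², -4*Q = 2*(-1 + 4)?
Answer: 9460821906/2855 ≈ 3.3138e+6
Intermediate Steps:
Q = -3/2 (Q = -(-1 + 4)/2 = -3/2 ≈ -1.5000)
P(V) = -3*V/2
(P(-61) + 4449)*(-2357/(-2855) + n(-27)) = (-3/2*(-61) + 4449)*(-2357/(-2855) + (-27)²) = (183/2 + 4449)*(-2357*(-1/2855) + 729) = 9081*(2357/2855 + 729)/2 = (9081/2)*(2083652/2855) = 9460821906/2855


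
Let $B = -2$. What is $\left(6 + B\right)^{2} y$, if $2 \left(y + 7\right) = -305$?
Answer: $-2552$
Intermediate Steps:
$y = - \frac{319}{2}$ ($y = -7 + \frac{1}{2} \left(-305\right) = -7 - \frac{305}{2} = - \frac{319}{2} \approx -159.5$)
$\left(6 + B\right)^{2} y = \left(6 - 2\right)^{2} \left(- \frac{319}{2}\right) = 4^{2} \left(- \frac{319}{2}\right) = 16 \left(- \frac{319}{2}\right) = -2552$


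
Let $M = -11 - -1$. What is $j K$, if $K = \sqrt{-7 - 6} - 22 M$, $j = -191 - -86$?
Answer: $-23100 - 105 i \sqrt{13} \approx -23100.0 - 378.58 i$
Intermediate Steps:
$M = -10$ ($M = -11 + 1 = -10$)
$j = -105$ ($j = -191 + 86 = -105$)
$K = 220 + i \sqrt{13}$ ($K = \sqrt{-7 - 6} - -220 = \sqrt{-13} + 220 = i \sqrt{13} + 220 = 220 + i \sqrt{13} \approx 220.0 + 3.6056 i$)
$j K = - 105 \left(220 + i \sqrt{13}\right) = -23100 - 105 i \sqrt{13}$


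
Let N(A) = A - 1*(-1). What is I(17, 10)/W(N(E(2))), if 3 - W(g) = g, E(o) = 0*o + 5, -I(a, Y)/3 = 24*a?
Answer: 408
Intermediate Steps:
I(a, Y) = -72*a
E(o) = 5 (E(o) = 0 + 5 = 5)
N(A) = 1 + A (N(A) = A + 1 = 1 + A)
W(g) = 3 - g
I(17, 10)/W(N(E(2))) = (-72*17)/(3 - (1 + 5)) = -1224/(3 - 1*6) = -1224/(3 - 6) = -1224/(-3) = -1224*(-⅓) = 408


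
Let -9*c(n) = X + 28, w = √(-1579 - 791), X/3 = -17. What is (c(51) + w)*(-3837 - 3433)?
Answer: -167210/9 - 7270*I*√2370 ≈ -18579.0 - 3.5392e+5*I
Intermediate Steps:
X = -51 (X = 3*(-17) = -51)
w = I*√2370 (w = √(-2370) = I*√2370 ≈ 48.683*I)
c(n) = 23/9 (c(n) = -(-51 + 28)/9 = -⅑*(-23) = 23/9)
(c(51) + w)*(-3837 - 3433) = (23/9 + I*√2370)*(-3837 - 3433) = (23/9 + I*√2370)*(-7270) = -167210/9 - 7270*I*√2370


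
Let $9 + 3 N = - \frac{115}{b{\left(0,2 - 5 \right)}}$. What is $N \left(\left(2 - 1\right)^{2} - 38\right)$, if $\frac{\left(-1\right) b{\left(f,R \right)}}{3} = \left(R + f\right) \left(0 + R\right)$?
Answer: $\frac{4736}{81} \approx 58.469$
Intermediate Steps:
$b{\left(f,R \right)} = - 3 R \left(R + f\right)$ ($b{\left(f,R \right)} = - 3 \left(R + f\right) \left(0 + R\right) = - 3 \left(R + f\right) R = - 3 R \left(R + f\right)$)
$N = - \frac{128}{81}$ ($N = -3 + \frac{\left(-115\right) \frac{1}{\left(-3\right) \left(2 - 5\right) \left(\left(2 - 5\right) + 0\right)}}{3} = -3 + \frac{\left(-115\right) \frac{1}{\left(-3\right) \left(-3\right) \left(-3 + 0\right)}}{3} = -3 + \frac{\left(-115\right) \frac{1}{\left(-3\right) \left(-3\right) \left(-3\right)}}{3} = -3 + \frac{\left(-115\right) \frac{1}{-27}}{3} = -3 + \frac{\left(-115\right) \left(- \frac{1}{27}\right)}{3} = -3 + \frac{1}{3} \cdot \frac{115}{27} = -3 + \frac{115}{81} = - \frac{128}{81} \approx -1.5802$)
$N \left(\left(2 - 1\right)^{2} - 38\right) = - \frac{128 \left(\left(2 - 1\right)^{2} - 38\right)}{81} = - \frac{128 \left(1^{2} - 38\right)}{81} = - \frac{128 \left(1 - 38\right)}{81} = \left(- \frac{128}{81}\right) \left(-37\right) = \frac{4736}{81}$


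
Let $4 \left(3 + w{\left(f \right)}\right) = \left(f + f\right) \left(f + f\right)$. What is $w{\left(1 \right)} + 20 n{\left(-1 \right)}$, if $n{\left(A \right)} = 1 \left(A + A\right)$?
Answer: $-42$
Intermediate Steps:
$n{\left(A \right)} = 2 A$ ($n{\left(A \right)} = 1 \cdot 2 A = 2 A$)
$w{\left(f \right)} = -3 + f^{2}$ ($w{\left(f \right)} = -3 + \frac{\left(f + f\right) \left(f + f\right)}{4} = -3 + \frac{2 f 2 f}{4} = -3 + \frac{4 f^{2}}{4} = -3 + f^{2}$)
$w{\left(1 \right)} + 20 n{\left(-1 \right)} = \left(-3 + 1^{2}\right) + 20 \cdot 2 \left(-1\right) = \left(-3 + 1\right) + 20 \left(-2\right) = -2 - 40 = -42$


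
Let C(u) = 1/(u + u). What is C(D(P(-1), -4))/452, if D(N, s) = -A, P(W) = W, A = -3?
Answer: 1/2712 ≈ 0.00036873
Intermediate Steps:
D(N, s) = 3 (D(N, s) = -1*(-3) = 3)
C(u) = 1/(2*u)
C(D(P(-1), -4))/452 = ((½)/3)/452 = ((½)*(⅓))*(1/452) = (⅙)*(1/452) = 1/2712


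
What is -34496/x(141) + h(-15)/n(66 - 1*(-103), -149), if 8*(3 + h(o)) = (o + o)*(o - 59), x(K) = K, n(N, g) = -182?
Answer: -12633953/51324 ≈ -246.16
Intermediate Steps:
h(o) = -3 + o*(-59 + o)/4 (h(o) = -3 + ((o + o)*(o - 59))/8 = -3 + ((2*o)*(-59 + o))/8 = -3 + (2*o*(-59 + o))/8 = -3 + o*(-59 + o)/4)
-34496/x(141) + h(-15)/n(66 - 1*(-103), -149) = -34496/141 + (-3 - 59/4*(-15) + (1/4)*(-15)**2)/(-182) = -34496*1/141 + (-3 + 885/4 + (1/4)*225)*(-1/182) = -34496/141 + (-3 + 885/4 + 225/4)*(-1/182) = -34496/141 + (549/2)*(-1/182) = -34496/141 - 549/364 = -12633953/51324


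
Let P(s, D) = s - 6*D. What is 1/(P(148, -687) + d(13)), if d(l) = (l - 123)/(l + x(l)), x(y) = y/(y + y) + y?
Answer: 53/226090 ≈ 0.00023442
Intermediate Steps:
x(y) = ½ + y (x(y) = y/((2*y)) + y = (1/(2*y))*y + y = ½ + y)
d(l) = (-123 + l)/(½ + 2*l) (d(l) = (l - 123)/(l + (½ + l)) = (-123 + l)/(½ + 2*l))
1/(P(148, -687) + d(13)) = 1/((148 - 6*(-687)) + 2*(-123 + 13)/(1 + 4*13)) = 1/((148 + 4122) + 2*(-110)/(1 + 52)) = 1/(4270 + 2*(-110)/53) = 1/(4270 + 2*(1/53)*(-110)) = 1/(4270 - 220/53) = 1/(226090/53) = 53/226090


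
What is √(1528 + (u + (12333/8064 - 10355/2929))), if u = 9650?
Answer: √10824390717403830/984144 ≈ 105.72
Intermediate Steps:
√(1528 + (u + (12333/8064 - 10355/2929))) = √(1528 + (9650 + (12333/8064 - 10355/2929))) = √(1528 + (9650 + (12333*(1/8064) - 10355*1/2929))) = √(1528 + (9650 + (4111/2688 - 10355/2929))) = √(1528 + (9650 - 15793121/7873152)) = √(1528 + 75960123679/7873152) = √(87990299935/7873152) = √10824390717403830/984144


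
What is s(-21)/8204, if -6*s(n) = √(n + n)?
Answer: -I*√42/49224 ≈ -0.00013166*I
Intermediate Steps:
s(n) = -√2*√n/6 (s(n) = -√(n + n)/6 = -√2*√n/6)
s(-21)/8204 = -√2*√(-21)/6/8204 = -√2*I*√21/6*(1/8204) = -I*√42/6*(1/8204) = -I*√42/49224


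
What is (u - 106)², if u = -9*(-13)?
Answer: 121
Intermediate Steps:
u = 117
(u - 106)² = (117 - 106)² = 11² = 121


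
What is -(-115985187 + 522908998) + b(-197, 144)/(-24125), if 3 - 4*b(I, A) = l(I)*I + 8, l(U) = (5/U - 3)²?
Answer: -7735825109369731/19010500 ≈ -4.0692e+8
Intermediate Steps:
l(U) = (-3 + 5/U)²
b(I, A) = -5/4 - (-5 + 3*I)²/(4*I) (b(I, A) = ¾ - (((-5 + 3*I)²/I²)*I + 8)/4 = ¾ - ((-5 + 3*I)²/I + 8)/4 = ¾ - (8 + (-5 + 3*I)²/I)/4 = ¾ + (-2 - (-5 + 3*I)²/(4*I)) = -5/4 - (-5 + 3*I)²/(4*I))
-(-115985187 + 522908998) + b(-197, 144)/(-24125) = -(-115985187 + 522908998) + ((¼)*(-25 - 9*(-197)² + 25*(-197))/(-197))/(-24125) = -21443/(1/(-7077 + (1668 + 24386))) + ((¼)*(-1/197)*(-25 - 9*38809 - 4925))*(-1/24125) = -21443/(1/(-7077 + 26054)) + ((¼)*(-1/197)*(-25 - 349281 - 4925))*(-1/24125) = -21443/(1/18977) + ((¼)*(-1/197)*(-354231))*(-1/24125) = -21443/1/18977 + (354231/788)*(-1/24125) = -21443*18977 - 354231/19010500 = -406923811 - 354231/19010500 = -7735825109369731/19010500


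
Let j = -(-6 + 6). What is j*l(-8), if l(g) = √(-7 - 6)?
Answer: 0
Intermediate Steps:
l(g) = I*√13 (l(g) = √(-13) = I*√13)
j = 0 (j = -1*0 = 0)
j*l(-8) = 0*(I*√13) = 0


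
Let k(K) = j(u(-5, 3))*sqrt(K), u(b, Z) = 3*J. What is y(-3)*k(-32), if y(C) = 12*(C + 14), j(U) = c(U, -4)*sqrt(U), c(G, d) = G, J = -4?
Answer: 12672*sqrt(6) ≈ 31040.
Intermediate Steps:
u(b, Z) = -12 (u(b, Z) = 3*(-4) = -12)
j(U) = U**(3/2) (j(U) = U*sqrt(U) = U**(3/2))
k(K) = -24*I*sqrt(3)*sqrt(K) (k(K) = (-12)**(3/2)*sqrt(K) = (-24*I*sqrt(3))*sqrt(K) = -24*I*sqrt(3)*sqrt(K))
y(C) = 168 + 12*C (y(C) = 12*(14 + C) = 168 + 12*C)
y(-3)*k(-32) = (168 + 12*(-3))*(-24*I*sqrt(3)*sqrt(-32)) = (168 - 36)*(-24*I*sqrt(3)*4*I*sqrt(2)) = 132*(96*sqrt(6)) = 12672*sqrt(6)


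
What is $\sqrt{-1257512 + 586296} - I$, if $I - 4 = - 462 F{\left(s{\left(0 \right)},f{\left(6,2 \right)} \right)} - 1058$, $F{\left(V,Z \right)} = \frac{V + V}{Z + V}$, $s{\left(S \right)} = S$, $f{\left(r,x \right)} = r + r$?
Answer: $1054 + 4 i \sqrt{41951} \approx 1054.0 + 819.28 i$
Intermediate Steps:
$f{\left(r,x \right)} = 2 r$
$F{\left(V,Z \right)} = \frac{2 V}{V + Z}$
$I = -1054$ ($I = 4 - \left(1058 + 462 \cdot 2 \cdot 0 \frac{1}{0 + 2 \cdot 6}\right) = 4 - \left(1058 + 462 \cdot 2 \cdot 0 \frac{1}{0 + 12}\right) = 4 - \left(1058 + 462 \cdot 2 \cdot 0 \cdot \frac{1}{12}\right) = 4 - 1058 = -1054$)
$\sqrt{-1257512 + 586296} - I = \sqrt{-1257512 + 586296} - -1054 = \sqrt{-671216} + 1054 = 4 i \sqrt{41951} + 1054 = 1054 + 4 i \sqrt{41951}$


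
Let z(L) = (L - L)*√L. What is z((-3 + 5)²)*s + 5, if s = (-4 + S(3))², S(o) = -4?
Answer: 5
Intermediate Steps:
s = 64 (s = (-4 - 4)² = (-8)² = 64)
z(L) = 0 (z(L) = 0*√L = 0)
z((-3 + 5)²)*s + 5 = 0*64 + 5 = 0 + 5 = 5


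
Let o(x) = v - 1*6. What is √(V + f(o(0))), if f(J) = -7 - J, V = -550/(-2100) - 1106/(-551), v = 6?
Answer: I*√2533609302/23142 ≈ 2.175*I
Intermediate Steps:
V = 52513/23142 (V = -550*(-1/2100) - 1106*(-1/551) = 11/42 + 1106/551 = 52513/23142 ≈ 2.2692)
o(x) = 0 (o(x) = 6 - 1*6 = 6 - 6 = 0)
√(V + f(o(0))) = √(52513/23142 + (-7 - 1*0)) = √(52513/23142 + (-7 + 0)) = √(52513/23142 - 7) = √(-109481/23142) = I*√2533609302/23142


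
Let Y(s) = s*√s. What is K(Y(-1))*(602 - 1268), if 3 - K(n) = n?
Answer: -1998 - 666*I ≈ -1998.0 - 666.0*I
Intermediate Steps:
Y(s) = s^(3/2)
K(n) = 3 - n
K(Y(-1))*(602 - 1268) = (3 - (-1)^(3/2))*(602 - 1268) = (3 - (-1)*I)*(-666) = (3 + I)*(-666) = -1998 - 666*I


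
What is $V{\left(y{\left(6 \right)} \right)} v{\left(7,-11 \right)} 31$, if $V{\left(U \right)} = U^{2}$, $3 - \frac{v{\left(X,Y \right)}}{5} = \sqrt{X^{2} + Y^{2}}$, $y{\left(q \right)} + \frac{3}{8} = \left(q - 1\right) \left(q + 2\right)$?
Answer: $\frac{46727385}{64} - \frac{15575795 \sqrt{170}}{64} \approx -2.4431 \cdot 10^{6}$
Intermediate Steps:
$y{\left(q \right)} = - \frac{3}{8} + \left(-1 + q\right) \left(2 + q\right)$ ($y{\left(q \right)} = - \frac{3}{8} + \left(q - 1\right) \left(q + 2\right) = - \frac{3}{8} + \left(-1 + q\right) \left(2 + q\right)$)
$v{\left(X,Y \right)} = 15 - 5 \sqrt{X^{2} + Y^{2}}$
$V{\left(y{\left(6 \right)} \right)} v{\left(7,-11 \right)} 31 = \left(- \frac{19}{8} + 6 + 6^{2}\right)^{2} \left(15 - 5 \sqrt{7^{2} + \left(-11\right)^{2}}\right) 31 = \left(- \frac{19}{8} + 6 + 36\right)^{2} \left(15 - 5 \sqrt{49 + 121}\right) 31 = \left(\frac{317}{8}\right)^{2} \left(15 - 5 \sqrt{170}\right) 31 = \frac{100489 \left(15 - 5 \sqrt{170}\right)}{64} \cdot 31 = \left(\frac{1507335}{64} - \frac{502445 \sqrt{170}}{64}\right) 31 = \frac{46727385}{64} - \frac{15575795 \sqrt{170}}{64}$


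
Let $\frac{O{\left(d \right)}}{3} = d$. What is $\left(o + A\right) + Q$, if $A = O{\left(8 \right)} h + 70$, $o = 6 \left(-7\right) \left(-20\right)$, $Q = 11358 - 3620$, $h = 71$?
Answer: $10352$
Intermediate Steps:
$Q = 7738$ ($Q = 11358 - 3620 = 7738$)
$o = 840$ ($o = \left(-42\right) \left(-20\right) = 840$)
$O{\left(d \right)} = 3 d$
$A = 1774$ ($A = 3 \cdot 8 \cdot 71 + 70 = 24 \cdot 71 + 70 = 1704 + 70 = 1774$)
$\left(o + A\right) + Q = \left(840 + 1774\right) + 7738 = 2614 + 7738 = 10352$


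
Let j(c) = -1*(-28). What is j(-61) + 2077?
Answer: 2105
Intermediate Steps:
j(c) = 28
j(-61) + 2077 = 28 + 2077 = 2105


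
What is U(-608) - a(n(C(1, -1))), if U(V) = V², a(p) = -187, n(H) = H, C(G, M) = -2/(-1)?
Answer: 369851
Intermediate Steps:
C(G, M) = 2 (C(G, M) = -2*(-1) = 2)
U(-608) - a(n(C(1, -1))) = (-608)² - 1*(-187) = 369664 + 187 = 369851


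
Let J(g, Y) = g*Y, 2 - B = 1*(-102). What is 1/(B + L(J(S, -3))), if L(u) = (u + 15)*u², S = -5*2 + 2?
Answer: 1/22568 ≈ 4.4311e-5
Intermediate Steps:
B = 104 (B = 2 - (-102) = 2 - 1*(-102) = 2 + 102 = 104)
S = -8 (S = -10 + 2 = -8)
J(g, Y) = Y*g
L(u) = u²*(15 + u) (L(u) = (15 + u)*u² = u²*(15 + u))
1/(B + L(J(S, -3))) = 1/(104 + (-3*(-8))²*(15 - 3*(-8))) = 1/(104 + 24²*(15 + 24)) = 1/(104 + 576*39) = 1/(104 + 22464) = 1/22568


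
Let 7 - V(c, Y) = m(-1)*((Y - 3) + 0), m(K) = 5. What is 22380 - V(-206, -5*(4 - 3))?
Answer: 22333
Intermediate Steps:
V(c, Y) = 22 - 5*Y (V(c, Y) = 7 - 5*((Y - 3) + 0) = 7 - 5*((-3 + Y) + 0) = 7 - 5*(-3 + Y) = 7 - (-15 + 5*Y) = 7 + (15 - 5*Y) = 22 - 5*Y)
22380 - V(-206, -5*(4 - 3)) = 22380 - (22 - (-25)*(4 - 3)) = 22380 - (22 - (-25)) = 22380 - (22 - 5*(-5)) = 22380 - (22 + 25) = 22380 - 1*47 = 22380 - 47 = 22333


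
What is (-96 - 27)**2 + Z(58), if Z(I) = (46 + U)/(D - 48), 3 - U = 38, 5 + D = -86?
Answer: 2102920/139 ≈ 15129.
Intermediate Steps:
D = -91 (D = -5 - 86 = -91)
U = -35 (U = 3 - 1*38 = 3 - 38 = -35)
Z(I) = -11/139 (Z(I) = (46 - 35)/(-91 - 48) = 11/(-139) = 11*(-1/139) = -11/139)
(-96 - 27)**2 + Z(58) = (-96 - 27)**2 - 11/139 = (-123)**2 - 11/139 = 15129 - 11/139 = 2102920/139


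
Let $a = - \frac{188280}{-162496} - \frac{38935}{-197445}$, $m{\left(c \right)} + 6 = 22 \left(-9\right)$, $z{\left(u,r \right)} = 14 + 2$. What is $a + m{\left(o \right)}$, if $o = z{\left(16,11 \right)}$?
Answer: $- \frac{162540972713}{802100568} \approx -202.64$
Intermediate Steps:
$z{\left(u,r \right)} = 16$
$o = 16$
$m{\left(c \right)} = -204$ ($m{\left(c \right)} = -6 + 22 \left(-9\right) = -6 - 198 = -204$)
$a = \frac{1087543159}{802100568}$ ($a = \left(-188280\right) \left(- \frac{1}{162496}\right) - - \frac{7787}{39489} = \frac{23535}{20312} + \frac{7787}{39489} = \frac{1087543159}{802100568} \approx 1.3559$)
$a + m{\left(o \right)} = \frac{1087543159}{802100568} - 204 = - \frac{162540972713}{802100568}$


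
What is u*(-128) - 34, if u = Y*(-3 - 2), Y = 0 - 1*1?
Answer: -674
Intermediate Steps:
Y = -1 (Y = 0 - 1 = -1)
u = 5 (u = -(-3 - 2) = -1*(-5) = 5)
u*(-128) - 34 = 5*(-128) - 34 = -640 - 34 = -674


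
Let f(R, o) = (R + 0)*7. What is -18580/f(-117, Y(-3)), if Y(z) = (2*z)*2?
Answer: 18580/819 ≈ 22.686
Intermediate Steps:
Y(z) = 4*z
f(R, o) = 7*R (f(R, o) = R*7 = 7*R)
-18580/f(-117, Y(-3)) = -18580/(7*(-117)) = -18580/(-819) = -18580*(-1/819) = 18580/819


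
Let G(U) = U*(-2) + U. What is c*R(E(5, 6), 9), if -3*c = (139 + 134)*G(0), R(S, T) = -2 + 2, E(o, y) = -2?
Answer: 0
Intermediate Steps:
R(S, T) = 0
G(U) = -U (G(U) = -2*U + U = -U)
c = 0 (c = -(139 + 134)*(-1*0)/3 = -91*0 = -⅓*0 = 0)
c*R(E(5, 6), 9) = 0*0 = 0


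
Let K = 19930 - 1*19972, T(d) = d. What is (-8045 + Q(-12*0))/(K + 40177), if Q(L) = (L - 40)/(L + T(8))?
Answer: -70/349 ≈ -0.20057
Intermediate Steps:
K = -42 (K = 19930 - 19972 = -42)
Q(L) = (-40 + L)/(8 + L) (Q(L) = (L - 40)/(L + 8) = (-40 + L)/(8 + L))
(-8045 + Q(-12*0))/(K + 40177) = (-8045 + (-40 - 12*0)/(8 - 12*0))/(-42 + 40177) = (-8045 + (-40 + 0)/(8 + 0))/40135 = (-8045 - 40/8)*(1/40135) = (-8045 + (1/8)*(-40))*(1/40135) = (-8045 - 5)*(1/40135) = -8050*1/40135 = -70/349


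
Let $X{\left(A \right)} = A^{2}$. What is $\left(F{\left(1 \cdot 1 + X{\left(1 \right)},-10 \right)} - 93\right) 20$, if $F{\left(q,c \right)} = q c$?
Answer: $-2260$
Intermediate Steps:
$F{\left(q,c \right)} = c q$
$\left(F{\left(1 \cdot 1 + X{\left(1 \right)},-10 \right)} - 93\right) 20 = \left(- 10 \left(1 \cdot 1 + 1^{2}\right) - 93\right) 20 = \left(- 10 \left(1 + 1\right) - 93\right) 20 = \left(\left(-10\right) 2 - 93\right) 20 = \left(-20 - 93\right) 20 = \left(-113\right) 20 = -2260$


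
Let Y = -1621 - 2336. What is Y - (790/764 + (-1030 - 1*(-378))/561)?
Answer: -847965545/214302 ≈ -3956.9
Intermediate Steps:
Y = -3957
Y - (790/764 + (-1030 - 1*(-378))/561) = -3957 - (790/764 + (-1030 - 1*(-378))/561) = -3957 - (790*(1/764) + (-1030 + 378)*(1/561)) = -3957 - (395/382 - 652*1/561) = -3957 - (395/382 - 652/561) = -3957 - 1*(-27469/214302) = -3957 + 27469/214302 = -847965545/214302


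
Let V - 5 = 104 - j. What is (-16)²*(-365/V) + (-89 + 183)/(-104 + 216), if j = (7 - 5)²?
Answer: -149363/168 ≈ -889.07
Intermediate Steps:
j = 4 (j = 2² = 4)
V = 105 (V = 5 + (104 - 1*4) = 5 + (104 - 4) = 5 + 100 = 105)
(-16)²*(-365/V) + (-89 + 183)/(-104 + 216) = (-16)²*(-365/105) + (-89 + 183)/(-104 + 216) = 256*(-365*1/105) + 94/112 = 256*(-73/21) + 94*(1/112) = -18688/21 + 47/56 = -149363/168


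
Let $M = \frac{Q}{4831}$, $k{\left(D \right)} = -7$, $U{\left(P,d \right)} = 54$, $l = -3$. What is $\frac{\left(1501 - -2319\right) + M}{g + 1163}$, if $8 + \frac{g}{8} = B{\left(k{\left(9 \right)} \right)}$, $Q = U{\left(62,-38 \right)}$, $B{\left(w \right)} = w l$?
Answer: $\frac{18454474}{6120877} \approx 3.015$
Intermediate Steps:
$B{\left(w \right)} = - 3 w$ ($B{\left(w \right)} = w \left(-3\right) = - 3 w$)
$Q = 54$
$g = 104$ ($g = -64 + 8 \left(\left(-3\right) \left(-7\right)\right) = -64 + 8 \cdot 21 = -64 + 168 = 104$)
$M = \frac{54}{4831} \approx 0.011178$
$\frac{\left(1501 - -2319\right) + M}{g + 1163} = \frac{\left(1501 - -2319\right) + \frac{54}{4831}}{104 + 1163} = \frac{\left(1501 + 2319\right) + \frac{54}{4831}}{1267} = \left(3820 + \frac{54}{4831}\right) \frac{1}{1267} = \frac{18454474}{4831} \cdot \frac{1}{1267} = \frac{18454474}{6120877}$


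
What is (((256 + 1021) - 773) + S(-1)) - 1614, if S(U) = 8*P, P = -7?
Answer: -1166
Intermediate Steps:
S(U) = -56 (S(U) = 8*(-7) = -56)
(((256 + 1021) - 773) + S(-1)) - 1614 = (((256 + 1021) - 773) - 56) - 1614 = ((1277 - 773) - 56) - 1614 = (504 - 56) - 1614 = 448 - 1614 = -1166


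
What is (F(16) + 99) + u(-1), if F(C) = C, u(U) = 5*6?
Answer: 145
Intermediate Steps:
u(U) = 30
(F(16) + 99) + u(-1) = (16 + 99) + 30 = 115 + 30 = 145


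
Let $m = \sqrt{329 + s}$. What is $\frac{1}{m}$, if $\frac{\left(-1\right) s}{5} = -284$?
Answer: $\frac{\sqrt{1749}}{1749} \approx 0.023911$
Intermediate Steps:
$s = 1420$ ($s = \left(-5\right) \left(-284\right) = 1420$)
$m = \sqrt{1749}$ ($m = \sqrt{329 + 1420} = \sqrt{1749} \approx 41.821$)
$\frac{1}{m} = \frac{1}{\sqrt{1749}} = \frac{\sqrt{1749}}{1749}$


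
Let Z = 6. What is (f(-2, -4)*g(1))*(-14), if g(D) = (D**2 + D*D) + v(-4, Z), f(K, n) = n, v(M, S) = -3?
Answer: -56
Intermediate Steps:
g(D) = -3 + 2*D**2 (g(D) = (D**2 + D*D) - 3 = (D**2 + D**2) - 3 = 2*D**2 - 3 = -3 + 2*D**2)
(f(-2, -4)*g(1))*(-14) = -4*(-3 + 2*1**2)*(-14) = -4*(-3 + 2*1)*(-14) = -4*(-3 + 2)*(-14) = -4*(-1)*(-14) = 4*(-14) = -56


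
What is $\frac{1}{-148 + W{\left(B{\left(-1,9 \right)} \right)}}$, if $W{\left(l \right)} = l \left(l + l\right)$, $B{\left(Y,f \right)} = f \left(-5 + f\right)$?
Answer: $\frac{1}{2444} \approx 0.00040917$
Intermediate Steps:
$W{\left(l \right)} = 2 l^{2}$ ($W{\left(l \right)} = l 2 l = 2 l^{2}$)
$\frac{1}{-148 + W{\left(B{\left(-1,9 \right)} \right)}} = \frac{1}{-148 + 2 \left(9 \left(-5 + 9\right)\right)^{2}} = \frac{1}{-148 + 2 \left(9 \cdot 4\right)^{2}} = \frac{1}{-148 + 2 \cdot 36^{2}} = \frac{1}{-148 + 2 \cdot 1296} = \frac{1}{-148 + 2592} = \frac{1}{2444}$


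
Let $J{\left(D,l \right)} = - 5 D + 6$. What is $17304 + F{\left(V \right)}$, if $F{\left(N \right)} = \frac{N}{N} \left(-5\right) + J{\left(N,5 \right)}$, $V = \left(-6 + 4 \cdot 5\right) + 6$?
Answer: $17205$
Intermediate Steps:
$J{\left(D,l \right)} = 6 - 5 D$
$V = 20$ ($V = \left(-6 + 20\right) + 6 = 14 + 6 = 20$)
$F{\left(N \right)} = 1 - 5 N$ ($F{\left(N \right)} = \frac{N}{N} \left(-5\right) - \left(-6 + 5 N\right) = 1 \left(-5\right) - \left(-6 + 5 N\right) = -5 - \left(-6 + 5 N\right) = 1 - 5 N$)
$17304 + F{\left(V \right)} = 17304 + \left(1 - 100\right) = 17304 - 99 = 17205$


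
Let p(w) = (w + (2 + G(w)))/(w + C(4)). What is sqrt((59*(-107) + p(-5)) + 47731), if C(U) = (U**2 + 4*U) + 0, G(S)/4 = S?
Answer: sqrt(3354789)/9 ≈ 203.51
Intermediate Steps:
G(S) = 4*S
C(U) = U**2 + 4*U
p(w) = (2 + 5*w)/(32 + w) (p(w) = (w + (2 + 4*w))/(w + 4*(4 + 4)) = (2 + 5*w)/(w + 4*8) = (2 + 5*w)/(w + 32) = (2 + 5*w)/(32 + w))
sqrt((59*(-107) + p(-5)) + 47731) = sqrt((59*(-107) + (2 + 5*(-5))/(32 - 5)) + 47731) = sqrt((-6313 + (2 - 25)/27) + 47731) = sqrt((-6313 + (1/27)*(-23)) + 47731) = sqrt((-6313 - 23/27) + 47731) = sqrt(-170474/27 + 47731) = sqrt(1118263/27) = sqrt(3354789)/9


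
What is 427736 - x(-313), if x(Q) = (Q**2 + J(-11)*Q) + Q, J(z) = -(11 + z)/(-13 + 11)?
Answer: 330080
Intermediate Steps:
J(z) = 11/2 + z/2 (J(z) = -(11 + z)/(-2) = -(11 + z)*(-1)/2 = -(-11/2 - z/2) = 11/2 + z/2)
x(Q) = Q + Q**2 (x(Q) = (Q**2 + (11/2 + (1/2)*(-11))*Q) + Q = (Q**2 + (11/2 - 11/2)*Q) + Q = (Q**2 + 0*Q) + Q = (Q**2 + 0) + Q = Q**2 + Q = Q + Q**2)
427736 - x(-313) = 427736 - (-313)*(1 - 313) = 427736 - (-313)*(-312) = 427736 - 1*97656 = 427736 - 97656 = 330080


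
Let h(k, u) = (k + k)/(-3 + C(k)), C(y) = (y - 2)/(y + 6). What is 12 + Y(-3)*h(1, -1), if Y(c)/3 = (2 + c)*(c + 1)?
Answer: 90/11 ≈ 8.1818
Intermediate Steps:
C(y) = (-2 + y)/(6 + y)
Y(c) = 3*(1 + c)*(2 + c) (Y(c) = 3*((2 + c)*(c + 1)) = 3*((2 + c)*(1 + c)) = 3*((1 + c)*(2 + c)) = 3*(1 + c)*(2 + c))
h(k, u) = 2*k/(-3 + (-2 + k)/(6 + k)) (h(k, u) = (k + k)/(-3 + (-2 + k)/(6 + k)) = (2*k)/(-3 + (-2 + k)/(6 + k)) = 2*k/(-3 + (-2 + k)/(6 + k)))
12 + Y(-3)*h(1, -1) = 12 + (6 + 3*(-3)² + 9*(-3))*(1*(6 + 1)/(-10 - 1*1)) = 12 + (6 + 3*9 - 27)*(1*7/(-10 - 1)) = 12 + (6 + 27 - 27)*(1*7/(-11)) = 12 + 6*(1*(-1/11)*7) = 12 + 6*(-7/11) = 12 - 42/11 = 90/11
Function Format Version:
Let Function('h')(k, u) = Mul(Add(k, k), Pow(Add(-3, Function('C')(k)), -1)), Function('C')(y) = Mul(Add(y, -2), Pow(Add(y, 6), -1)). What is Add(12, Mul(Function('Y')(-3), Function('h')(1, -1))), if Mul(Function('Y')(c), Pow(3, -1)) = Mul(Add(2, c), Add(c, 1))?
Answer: Rational(90, 11) ≈ 8.1818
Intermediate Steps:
Function('C')(y) = Mul(Pow(Add(6, y), -1), Add(-2, y)) (Function('C')(y) = Mul(Add(-2, y), Pow(Add(6, y), -1)) = Mul(Pow(Add(6, y), -1), Add(-2, y)))
Function('Y')(c) = Mul(3, Add(1, c), Add(2, c)) (Function('Y')(c) = Mul(3, Mul(Add(2, c), Add(c, 1))) = Mul(3, Mul(Add(2, c), Add(1, c))) = Mul(3, Mul(Add(1, c), Add(2, c))) = Mul(3, Add(1, c), Add(2, c)))
Function('h')(k, u) = Mul(2, k, Pow(Add(-3, Mul(Pow(Add(6, k), -1), Add(-2, k))), -1)) (Function('h')(k, u) = Mul(Add(k, k), Pow(Add(-3, Mul(Pow(Add(6, k), -1), Add(-2, k))), -1)) = Mul(Mul(2, k), Pow(Add(-3, Mul(Pow(Add(6, k), -1), Add(-2, k))), -1)) = Mul(2, k, Pow(Add(-3, Mul(Pow(Add(6, k), -1), Add(-2, k))), -1)))
Add(12, Mul(Function('Y')(-3), Function('h')(1, -1))) = Add(12, Mul(Add(6, Mul(3, Pow(-3, 2)), Mul(9, -3)), Mul(1, Pow(Add(-10, Mul(-1, 1)), -1), Add(6, 1)))) = Add(12, Mul(Add(6, Mul(3, 9), -27), Mul(1, Pow(Add(-10, -1), -1), 7))) = Add(12, Mul(Add(6, 27, -27), Mul(1, Pow(-11, -1), 7))) = Add(12, Mul(6, Mul(1, Rational(-1, 11), 7))) = Add(12, Mul(6, Rational(-7, 11))) = Add(12, Rational(-42, 11)) = Rational(90, 11)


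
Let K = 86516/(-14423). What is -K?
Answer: 86516/14423 ≈ 5.9985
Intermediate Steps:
K = -86516/14423 (K = 86516*(-1/14423) = -86516/14423 ≈ -5.9985)
-K = -1*(-86516/14423) = 86516/14423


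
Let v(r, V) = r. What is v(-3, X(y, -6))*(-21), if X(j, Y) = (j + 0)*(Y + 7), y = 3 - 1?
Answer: 63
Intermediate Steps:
y = 2
X(j, Y) = j*(7 + Y)
v(-3, X(y, -6))*(-21) = -3*(-21) = 63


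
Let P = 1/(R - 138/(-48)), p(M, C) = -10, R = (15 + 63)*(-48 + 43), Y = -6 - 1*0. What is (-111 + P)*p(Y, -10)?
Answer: 3437750/3097 ≈ 1110.0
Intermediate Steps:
Y = -6 (Y = -6 + 0 = -6)
R = -390 (R = 78*(-5) = -390)
P = -8/3097 (P = 1/(-390 - 138/(-48)) = 1/(-390 - 138*(-1/48)) = 1/(-390 + 23/8) = 1/(-3097/8) = -8/3097 ≈ -0.0025831)
(-111 + P)*p(Y, -10) = (-111 - 8/3097)*(-10) = -343775/3097*(-10) = 3437750/3097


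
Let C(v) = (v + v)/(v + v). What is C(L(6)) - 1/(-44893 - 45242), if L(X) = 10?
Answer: 90136/90135 ≈ 1.0000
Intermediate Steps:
C(v) = 1 (C(v) = (2*v)/((2*v)) = (2*v)*(1/(2*v)) = 1)
C(L(6)) - 1/(-44893 - 45242) = 1 - 1/(-44893 - 45242) = 1 - 1/(-90135) = 1 - 1*(-1/90135) = 1 + 1/90135 = 90136/90135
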